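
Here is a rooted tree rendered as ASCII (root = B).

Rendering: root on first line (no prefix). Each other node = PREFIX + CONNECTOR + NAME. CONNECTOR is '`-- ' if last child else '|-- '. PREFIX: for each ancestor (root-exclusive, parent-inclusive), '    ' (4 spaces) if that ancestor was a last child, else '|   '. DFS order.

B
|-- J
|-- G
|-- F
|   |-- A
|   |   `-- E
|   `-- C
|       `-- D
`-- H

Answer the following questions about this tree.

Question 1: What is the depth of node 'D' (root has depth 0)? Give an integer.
Answer: 3

Derivation:
Path from root to D: B -> F -> C -> D
Depth = number of edges = 3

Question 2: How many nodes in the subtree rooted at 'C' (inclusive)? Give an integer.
Answer: 2

Derivation:
Subtree rooted at C contains: C, D
Count = 2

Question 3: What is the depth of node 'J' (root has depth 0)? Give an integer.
Path from root to J: B -> J
Depth = number of edges = 1

Answer: 1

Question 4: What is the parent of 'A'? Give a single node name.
Scan adjacency: A appears as child of F

Answer: F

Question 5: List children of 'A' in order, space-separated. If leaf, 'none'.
Node A's children (from adjacency): E

Answer: E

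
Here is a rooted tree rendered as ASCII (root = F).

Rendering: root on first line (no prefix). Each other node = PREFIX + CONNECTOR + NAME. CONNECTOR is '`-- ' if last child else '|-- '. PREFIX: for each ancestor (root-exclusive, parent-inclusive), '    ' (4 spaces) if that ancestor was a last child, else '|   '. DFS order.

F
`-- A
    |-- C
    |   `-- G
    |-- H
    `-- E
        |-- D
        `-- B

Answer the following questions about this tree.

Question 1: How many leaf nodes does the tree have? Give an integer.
Answer: 4

Derivation:
Leaves (nodes with no children): B, D, G, H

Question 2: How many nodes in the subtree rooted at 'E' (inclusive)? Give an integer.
Subtree rooted at E contains: B, D, E
Count = 3

Answer: 3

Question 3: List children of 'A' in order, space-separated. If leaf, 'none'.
Node A's children (from adjacency): C, H, E

Answer: C H E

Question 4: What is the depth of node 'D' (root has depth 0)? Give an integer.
Path from root to D: F -> A -> E -> D
Depth = number of edges = 3

Answer: 3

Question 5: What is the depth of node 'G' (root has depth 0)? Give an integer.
Answer: 3

Derivation:
Path from root to G: F -> A -> C -> G
Depth = number of edges = 3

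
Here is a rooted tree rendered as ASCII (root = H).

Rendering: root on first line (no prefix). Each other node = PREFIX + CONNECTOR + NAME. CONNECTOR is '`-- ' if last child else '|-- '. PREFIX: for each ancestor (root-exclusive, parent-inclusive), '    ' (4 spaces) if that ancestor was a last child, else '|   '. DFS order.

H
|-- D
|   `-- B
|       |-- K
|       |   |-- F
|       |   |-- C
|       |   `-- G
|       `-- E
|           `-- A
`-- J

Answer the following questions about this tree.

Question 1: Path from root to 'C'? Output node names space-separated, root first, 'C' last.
Walk down from root: H -> D -> B -> K -> C

Answer: H D B K C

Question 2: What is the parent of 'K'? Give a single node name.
Answer: B

Derivation:
Scan adjacency: K appears as child of B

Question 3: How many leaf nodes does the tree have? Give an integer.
Leaves (nodes with no children): A, C, F, G, J

Answer: 5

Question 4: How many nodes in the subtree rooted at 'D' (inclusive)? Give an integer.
Subtree rooted at D contains: A, B, C, D, E, F, G, K
Count = 8

Answer: 8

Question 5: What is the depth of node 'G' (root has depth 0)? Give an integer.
Answer: 4

Derivation:
Path from root to G: H -> D -> B -> K -> G
Depth = number of edges = 4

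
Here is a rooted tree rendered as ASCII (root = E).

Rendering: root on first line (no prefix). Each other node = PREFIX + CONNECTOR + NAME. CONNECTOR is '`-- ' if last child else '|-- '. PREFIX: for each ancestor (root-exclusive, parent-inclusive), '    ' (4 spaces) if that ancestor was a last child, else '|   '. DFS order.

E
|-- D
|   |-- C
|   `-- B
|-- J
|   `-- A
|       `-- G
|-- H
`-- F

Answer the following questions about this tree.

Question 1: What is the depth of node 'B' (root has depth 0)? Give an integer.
Path from root to B: E -> D -> B
Depth = number of edges = 2

Answer: 2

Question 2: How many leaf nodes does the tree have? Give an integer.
Answer: 5

Derivation:
Leaves (nodes with no children): B, C, F, G, H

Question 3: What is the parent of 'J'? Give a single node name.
Answer: E

Derivation:
Scan adjacency: J appears as child of E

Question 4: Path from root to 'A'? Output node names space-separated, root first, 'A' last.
Walk down from root: E -> J -> A

Answer: E J A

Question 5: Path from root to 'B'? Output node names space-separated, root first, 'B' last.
Walk down from root: E -> D -> B

Answer: E D B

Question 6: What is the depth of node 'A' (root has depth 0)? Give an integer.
Path from root to A: E -> J -> A
Depth = number of edges = 2

Answer: 2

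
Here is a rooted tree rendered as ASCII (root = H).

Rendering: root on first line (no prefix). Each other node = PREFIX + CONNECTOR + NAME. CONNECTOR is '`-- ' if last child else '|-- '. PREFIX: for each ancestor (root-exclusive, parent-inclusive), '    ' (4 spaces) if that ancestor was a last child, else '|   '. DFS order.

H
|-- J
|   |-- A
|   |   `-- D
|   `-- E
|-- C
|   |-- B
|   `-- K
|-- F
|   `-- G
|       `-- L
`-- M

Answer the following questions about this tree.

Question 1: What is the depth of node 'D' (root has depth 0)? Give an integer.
Answer: 3

Derivation:
Path from root to D: H -> J -> A -> D
Depth = number of edges = 3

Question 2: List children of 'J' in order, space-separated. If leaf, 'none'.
Node J's children (from adjacency): A, E

Answer: A E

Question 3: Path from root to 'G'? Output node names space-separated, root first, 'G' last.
Answer: H F G

Derivation:
Walk down from root: H -> F -> G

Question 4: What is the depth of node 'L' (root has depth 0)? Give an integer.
Answer: 3

Derivation:
Path from root to L: H -> F -> G -> L
Depth = number of edges = 3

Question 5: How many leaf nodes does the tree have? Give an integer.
Leaves (nodes with no children): B, D, E, K, L, M

Answer: 6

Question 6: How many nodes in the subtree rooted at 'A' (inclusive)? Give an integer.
Subtree rooted at A contains: A, D
Count = 2

Answer: 2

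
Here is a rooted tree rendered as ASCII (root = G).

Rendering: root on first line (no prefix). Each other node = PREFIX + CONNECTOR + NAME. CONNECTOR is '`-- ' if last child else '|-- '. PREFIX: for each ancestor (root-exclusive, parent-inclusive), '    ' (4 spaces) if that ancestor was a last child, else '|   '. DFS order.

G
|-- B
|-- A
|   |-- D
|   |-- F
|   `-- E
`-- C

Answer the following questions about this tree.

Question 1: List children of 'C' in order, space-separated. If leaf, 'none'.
Node C's children (from adjacency): (leaf)

Answer: none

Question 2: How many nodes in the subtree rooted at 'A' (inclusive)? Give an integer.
Answer: 4

Derivation:
Subtree rooted at A contains: A, D, E, F
Count = 4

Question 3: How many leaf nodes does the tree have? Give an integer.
Leaves (nodes with no children): B, C, D, E, F

Answer: 5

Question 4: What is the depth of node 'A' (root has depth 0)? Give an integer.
Path from root to A: G -> A
Depth = number of edges = 1

Answer: 1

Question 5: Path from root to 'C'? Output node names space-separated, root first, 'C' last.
Walk down from root: G -> C

Answer: G C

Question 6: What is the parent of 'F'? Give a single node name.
Answer: A

Derivation:
Scan adjacency: F appears as child of A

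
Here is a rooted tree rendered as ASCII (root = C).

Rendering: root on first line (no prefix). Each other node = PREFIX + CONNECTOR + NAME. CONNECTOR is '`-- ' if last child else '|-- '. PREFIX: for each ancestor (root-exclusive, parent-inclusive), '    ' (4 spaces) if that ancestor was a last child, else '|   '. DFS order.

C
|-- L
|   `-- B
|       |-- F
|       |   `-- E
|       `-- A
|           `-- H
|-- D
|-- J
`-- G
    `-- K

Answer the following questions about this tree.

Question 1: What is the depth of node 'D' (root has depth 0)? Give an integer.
Answer: 1

Derivation:
Path from root to D: C -> D
Depth = number of edges = 1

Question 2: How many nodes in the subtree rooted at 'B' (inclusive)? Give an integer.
Subtree rooted at B contains: A, B, E, F, H
Count = 5

Answer: 5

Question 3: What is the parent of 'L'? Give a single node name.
Answer: C

Derivation:
Scan adjacency: L appears as child of C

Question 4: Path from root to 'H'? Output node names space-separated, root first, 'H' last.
Walk down from root: C -> L -> B -> A -> H

Answer: C L B A H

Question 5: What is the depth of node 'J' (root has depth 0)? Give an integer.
Answer: 1

Derivation:
Path from root to J: C -> J
Depth = number of edges = 1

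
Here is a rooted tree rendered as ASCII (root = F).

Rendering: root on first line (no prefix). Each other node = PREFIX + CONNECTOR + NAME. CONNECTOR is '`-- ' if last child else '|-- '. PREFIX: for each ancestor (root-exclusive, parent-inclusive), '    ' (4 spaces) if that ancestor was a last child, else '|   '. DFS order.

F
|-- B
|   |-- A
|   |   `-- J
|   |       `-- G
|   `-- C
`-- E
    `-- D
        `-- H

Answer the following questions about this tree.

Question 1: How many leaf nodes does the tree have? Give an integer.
Answer: 3

Derivation:
Leaves (nodes with no children): C, G, H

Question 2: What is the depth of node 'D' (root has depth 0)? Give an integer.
Path from root to D: F -> E -> D
Depth = number of edges = 2

Answer: 2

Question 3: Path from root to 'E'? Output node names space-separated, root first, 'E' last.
Answer: F E

Derivation:
Walk down from root: F -> E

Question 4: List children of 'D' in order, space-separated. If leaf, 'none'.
Node D's children (from adjacency): H

Answer: H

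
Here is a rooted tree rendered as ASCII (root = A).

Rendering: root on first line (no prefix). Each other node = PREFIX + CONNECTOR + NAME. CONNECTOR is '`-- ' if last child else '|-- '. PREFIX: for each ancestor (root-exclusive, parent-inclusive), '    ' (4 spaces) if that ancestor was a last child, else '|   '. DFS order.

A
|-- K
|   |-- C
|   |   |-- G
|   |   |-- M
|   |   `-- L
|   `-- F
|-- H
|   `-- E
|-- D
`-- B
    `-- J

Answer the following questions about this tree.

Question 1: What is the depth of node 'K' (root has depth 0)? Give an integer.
Path from root to K: A -> K
Depth = number of edges = 1

Answer: 1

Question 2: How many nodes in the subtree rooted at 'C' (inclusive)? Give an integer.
Answer: 4

Derivation:
Subtree rooted at C contains: C, G, L, M
Count = 4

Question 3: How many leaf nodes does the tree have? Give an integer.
Answer: 7

Derivation:
Leaves (nodes with no children): D, E, F, G, J, L, M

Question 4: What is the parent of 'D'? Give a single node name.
Answer: A

Derivation:
Scan adjacency: D appears as child of A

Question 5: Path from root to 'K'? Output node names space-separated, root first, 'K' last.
Answer: A K

Derivation:
Walk down from root: A -> K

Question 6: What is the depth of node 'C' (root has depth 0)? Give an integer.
Answer: 2

Derivation:
Path from root to C: A -> K -> C
Depth = number of edges = 2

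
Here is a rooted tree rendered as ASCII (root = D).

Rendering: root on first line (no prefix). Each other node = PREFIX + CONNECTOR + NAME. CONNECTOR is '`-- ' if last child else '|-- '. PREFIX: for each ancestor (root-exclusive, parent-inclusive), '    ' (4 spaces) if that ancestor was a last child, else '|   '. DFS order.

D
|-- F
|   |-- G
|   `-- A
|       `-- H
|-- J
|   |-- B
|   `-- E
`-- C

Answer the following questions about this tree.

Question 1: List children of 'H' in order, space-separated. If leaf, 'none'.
Node H's children (from adjacency): (leaf)

Answer: none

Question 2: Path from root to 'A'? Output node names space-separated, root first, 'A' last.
Walk down from root: D -> F -> A

Answer: D F A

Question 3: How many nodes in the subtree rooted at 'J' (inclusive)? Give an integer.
Subtree rooted at J contains: B, E, J
Count = 3

Answer: 3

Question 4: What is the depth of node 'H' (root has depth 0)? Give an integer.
Answer: 3

Derivation:
Path from root to H: D -> F -> A -> H
Depth = number of edges = 3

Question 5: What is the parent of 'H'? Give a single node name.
Scan adjacency: H appears as child of A

Answer: A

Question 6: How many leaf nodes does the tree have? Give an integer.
Answer: 5

Derivation:
Leaves (nodes with no children): B, C, E, G, H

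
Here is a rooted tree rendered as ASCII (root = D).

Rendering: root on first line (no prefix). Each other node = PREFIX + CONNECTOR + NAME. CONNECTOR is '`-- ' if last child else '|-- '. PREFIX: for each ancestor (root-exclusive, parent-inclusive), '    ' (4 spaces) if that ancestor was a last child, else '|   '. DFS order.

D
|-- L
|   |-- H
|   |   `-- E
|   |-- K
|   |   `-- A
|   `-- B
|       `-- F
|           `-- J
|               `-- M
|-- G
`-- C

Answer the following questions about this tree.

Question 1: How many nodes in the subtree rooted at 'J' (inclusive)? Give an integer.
Subtree rooted at J contains: J, M
Count = 2

Answer: 2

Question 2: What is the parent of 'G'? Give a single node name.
Answer: D

Derivation:
Scan adjacency: G appears as child of D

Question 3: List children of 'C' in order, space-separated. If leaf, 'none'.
Node C's children (from adjacency): (leaf)

Answer: none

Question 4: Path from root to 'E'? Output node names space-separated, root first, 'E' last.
Answer: D L H E

Derivation:
Walk down from root: D -> L -> H -> E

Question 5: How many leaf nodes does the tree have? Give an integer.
Leaves (nodes with no children): A, C, E, G, M

Answer: 5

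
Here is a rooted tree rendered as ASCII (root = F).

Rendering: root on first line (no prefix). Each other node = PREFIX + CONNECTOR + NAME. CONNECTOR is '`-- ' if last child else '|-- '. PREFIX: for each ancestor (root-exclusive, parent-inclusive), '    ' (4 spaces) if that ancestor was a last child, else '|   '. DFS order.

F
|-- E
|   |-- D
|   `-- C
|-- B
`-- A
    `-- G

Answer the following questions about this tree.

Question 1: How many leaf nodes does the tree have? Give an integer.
Leaves (nodes with no children): B, C, D, G

Answer: 4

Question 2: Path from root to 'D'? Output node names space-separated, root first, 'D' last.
Answer: F E D

Derivation:
Walk down from root: F -> E -> D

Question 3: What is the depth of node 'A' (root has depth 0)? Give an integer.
Path from root to A: F -> A
Depth = number of edges = 1

Answer: 1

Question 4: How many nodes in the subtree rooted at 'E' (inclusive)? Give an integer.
Answer: 3

Derivation:
Subtree rooted at E contains: C, D, E
Count = 3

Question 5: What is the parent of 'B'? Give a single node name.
Answer: F

Derivation:
Scan adjacency: B appears as child of F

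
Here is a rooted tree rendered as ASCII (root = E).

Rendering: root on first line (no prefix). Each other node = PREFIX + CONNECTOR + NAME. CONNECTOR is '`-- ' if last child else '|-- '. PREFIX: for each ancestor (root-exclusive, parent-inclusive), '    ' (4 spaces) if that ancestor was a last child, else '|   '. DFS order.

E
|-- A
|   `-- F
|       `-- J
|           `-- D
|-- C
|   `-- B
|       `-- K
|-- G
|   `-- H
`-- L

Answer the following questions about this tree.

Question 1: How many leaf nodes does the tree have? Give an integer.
Leaves (nodes with no children): D, H, K, L

Answer: 4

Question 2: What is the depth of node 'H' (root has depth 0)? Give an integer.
Answer: 2

Derivation:
Path from root to H: E -> G -> H
Depth = number of edges = 2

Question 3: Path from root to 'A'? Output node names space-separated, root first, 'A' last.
Answer: E A

Derivation:
Walk down from root: E -> A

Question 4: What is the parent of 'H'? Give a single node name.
Scan adjacency: H appears as child of G

Answer: G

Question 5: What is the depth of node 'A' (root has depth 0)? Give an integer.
Answer: 1

Derivation:
Path from root to A: E -> A
Depth = number of edges = 1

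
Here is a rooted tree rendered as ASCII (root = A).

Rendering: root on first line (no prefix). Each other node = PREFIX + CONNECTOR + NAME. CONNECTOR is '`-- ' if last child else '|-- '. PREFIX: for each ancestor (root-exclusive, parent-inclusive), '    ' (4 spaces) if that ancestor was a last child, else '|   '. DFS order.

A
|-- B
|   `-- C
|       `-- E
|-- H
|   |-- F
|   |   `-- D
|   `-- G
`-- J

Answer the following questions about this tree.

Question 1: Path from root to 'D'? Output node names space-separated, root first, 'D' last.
Answer: A H F D

Derivation:
Walk down from root: A -> H -> F -> D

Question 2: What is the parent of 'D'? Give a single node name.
Answer: F

Derivation:
Scan adjacency: D appears as child of F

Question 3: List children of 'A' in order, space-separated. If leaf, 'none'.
Answer: B H J

Derivation:
Node A's children (from adjacency): B, H, J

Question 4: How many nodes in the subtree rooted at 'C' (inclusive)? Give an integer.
Answer: 2

Derivation:
Subtree rooted at C contains: C, E
Count = 2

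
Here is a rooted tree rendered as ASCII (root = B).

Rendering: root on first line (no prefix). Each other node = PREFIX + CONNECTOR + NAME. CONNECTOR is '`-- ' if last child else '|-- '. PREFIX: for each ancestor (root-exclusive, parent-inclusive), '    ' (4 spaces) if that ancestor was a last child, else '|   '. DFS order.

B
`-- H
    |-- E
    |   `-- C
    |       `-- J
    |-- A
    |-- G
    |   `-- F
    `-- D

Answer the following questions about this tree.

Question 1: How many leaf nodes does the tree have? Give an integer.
Answer: 4

Derivation:
Leaves (nodes with no children): A, D, F, J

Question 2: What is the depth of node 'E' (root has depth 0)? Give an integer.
Path from root to E: B -> H -> E
Depth = number of edges = 2

Answer: 2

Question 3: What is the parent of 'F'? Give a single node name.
Answer: G

Derivation:
Scan adjacency: F appears as child of G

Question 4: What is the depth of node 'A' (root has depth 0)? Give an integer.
Answer: 2

Derivation:
Path from root to A: B -> H -> A
Depth = number of edges = 2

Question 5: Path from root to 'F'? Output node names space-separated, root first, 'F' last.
Walk down from root: B -> H -> G -> F

Answer: B H G F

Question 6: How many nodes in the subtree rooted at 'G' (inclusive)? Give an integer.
Subtree rooted at G contains: F, G
Count = 2

Answer: 2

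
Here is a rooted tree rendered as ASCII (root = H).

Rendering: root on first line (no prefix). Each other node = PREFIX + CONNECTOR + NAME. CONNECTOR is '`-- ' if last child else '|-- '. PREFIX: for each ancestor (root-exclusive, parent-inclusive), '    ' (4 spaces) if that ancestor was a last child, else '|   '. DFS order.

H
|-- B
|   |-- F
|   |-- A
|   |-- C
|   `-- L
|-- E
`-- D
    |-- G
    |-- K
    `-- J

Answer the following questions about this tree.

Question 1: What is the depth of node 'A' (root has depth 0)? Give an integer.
Path from root to A: H -> B -> A
Depth = number of edges = 2

Answer: 2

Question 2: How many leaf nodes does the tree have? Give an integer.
Answer: 8

Derivation:
Leaves (nodes with no children): A, C, E, F, G, J, K, L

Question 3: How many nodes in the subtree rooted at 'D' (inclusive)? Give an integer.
Subtree rooted at D contains: D, G, J, K
Count = 4

Answer: 4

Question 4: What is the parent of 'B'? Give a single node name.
Answer: H

Derivation:
Scan adjacency: B appears as child of H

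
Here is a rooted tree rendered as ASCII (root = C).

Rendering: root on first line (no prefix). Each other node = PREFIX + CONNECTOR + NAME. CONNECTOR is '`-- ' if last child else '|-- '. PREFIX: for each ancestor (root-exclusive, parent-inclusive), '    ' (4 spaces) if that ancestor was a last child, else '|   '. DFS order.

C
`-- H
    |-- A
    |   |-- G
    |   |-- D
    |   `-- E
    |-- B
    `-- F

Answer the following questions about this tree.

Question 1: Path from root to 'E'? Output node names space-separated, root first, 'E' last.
Walk down from root: C -> H -> A -> E

Answer: C H A E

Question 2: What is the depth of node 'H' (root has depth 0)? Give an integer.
Path from root to H: C -> H
Depth = number of edges = 1

Answer: 1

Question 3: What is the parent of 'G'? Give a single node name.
Scan adjacency: G appears as child of A

Answer: A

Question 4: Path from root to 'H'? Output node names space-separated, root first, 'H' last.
Walk down from root: C -> H

Answer: C H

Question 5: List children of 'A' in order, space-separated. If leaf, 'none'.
Node A's children (from adjacency): G, D, E

Answer: G D E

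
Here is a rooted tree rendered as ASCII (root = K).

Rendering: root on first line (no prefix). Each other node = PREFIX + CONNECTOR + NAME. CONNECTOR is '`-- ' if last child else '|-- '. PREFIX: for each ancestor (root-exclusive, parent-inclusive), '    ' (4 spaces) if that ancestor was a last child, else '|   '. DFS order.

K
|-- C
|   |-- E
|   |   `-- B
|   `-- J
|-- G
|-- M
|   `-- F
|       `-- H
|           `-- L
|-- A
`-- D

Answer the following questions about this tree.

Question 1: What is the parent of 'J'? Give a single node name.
Answer: C

Derivation:
Scan adjacency: J appears as child of C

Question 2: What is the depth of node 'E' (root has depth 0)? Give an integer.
Answer: 2

Derivation:
Path from root to E: K -> C -> E
Depth = number of edges = 2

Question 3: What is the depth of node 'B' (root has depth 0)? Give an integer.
Answer: 3

Derivation:
Path from root to B: K -> C -> E -> B
Depth = number of edges = 3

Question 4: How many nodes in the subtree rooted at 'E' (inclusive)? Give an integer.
Subtree rooted at E contains: B, E
Count = 2

Answer: 2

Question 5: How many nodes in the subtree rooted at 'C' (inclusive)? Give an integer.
Answer: 4

Derivation:
Subtree rooted at C contains: B, C, E, J
Count = 4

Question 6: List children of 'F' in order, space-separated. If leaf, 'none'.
Node F's children (from adjacency): H

Answer: H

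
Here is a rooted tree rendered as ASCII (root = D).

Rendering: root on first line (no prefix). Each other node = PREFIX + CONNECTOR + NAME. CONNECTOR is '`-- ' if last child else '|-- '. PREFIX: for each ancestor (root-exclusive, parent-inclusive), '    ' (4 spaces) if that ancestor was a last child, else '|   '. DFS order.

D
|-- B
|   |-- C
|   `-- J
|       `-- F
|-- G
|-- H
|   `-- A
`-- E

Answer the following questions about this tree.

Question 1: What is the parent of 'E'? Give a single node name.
Answer: D

Derivation:
Scan adjacency: E appears as child of D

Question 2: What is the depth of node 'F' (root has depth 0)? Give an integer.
Answer: 3

Derivation:
Path from root to F: D -> B -> J -> F
Depth = number of edges = 3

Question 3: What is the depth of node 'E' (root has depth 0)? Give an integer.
Path from root to E: D -> E
Depth = number of edges = 1

Answer: 1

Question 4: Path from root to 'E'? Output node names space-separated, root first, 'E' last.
Answer: D E

Derivation:
Walk down from root: D -> E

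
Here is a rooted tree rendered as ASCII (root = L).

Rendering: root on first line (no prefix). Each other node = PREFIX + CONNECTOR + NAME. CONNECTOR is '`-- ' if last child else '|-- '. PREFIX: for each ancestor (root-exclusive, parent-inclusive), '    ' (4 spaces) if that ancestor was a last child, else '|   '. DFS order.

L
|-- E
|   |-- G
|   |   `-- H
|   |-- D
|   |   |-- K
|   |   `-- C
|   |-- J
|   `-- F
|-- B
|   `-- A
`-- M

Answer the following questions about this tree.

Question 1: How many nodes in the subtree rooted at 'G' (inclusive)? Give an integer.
Subtree rooted at G contains: G, H
Count = 2

Answer: 2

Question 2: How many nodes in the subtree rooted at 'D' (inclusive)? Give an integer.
Answer: 3

Derivation:
Subtree rooted at D contains: C, D, K
Count = 3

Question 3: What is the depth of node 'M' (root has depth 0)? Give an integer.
Path from root to M: L -> M
Depth = number of edges = 1

Answer: 1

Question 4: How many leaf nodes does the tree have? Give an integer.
Leaves (nodes with no children): A, C, F, H, J, K, M

Answer: 7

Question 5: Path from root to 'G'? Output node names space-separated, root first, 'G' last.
Answer: L E G

Derivation:
Walk down from root: L -> E -> G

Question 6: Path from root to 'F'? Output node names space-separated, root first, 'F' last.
Answer: L E F

Derivation:
Walk down from root: L -> E -> F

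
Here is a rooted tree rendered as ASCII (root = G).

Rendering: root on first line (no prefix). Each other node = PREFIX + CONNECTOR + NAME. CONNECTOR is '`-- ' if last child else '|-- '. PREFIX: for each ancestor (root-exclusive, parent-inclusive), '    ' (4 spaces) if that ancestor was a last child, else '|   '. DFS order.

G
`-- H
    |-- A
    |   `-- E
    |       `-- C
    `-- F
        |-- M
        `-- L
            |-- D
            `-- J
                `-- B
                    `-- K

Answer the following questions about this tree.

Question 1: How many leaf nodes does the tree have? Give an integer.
Answer: 4

Derivation:
Leaves (nodes with no children): C, D, K, M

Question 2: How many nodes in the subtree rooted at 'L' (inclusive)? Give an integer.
Answer: 5

Derivation:
Subtree rooted at L contains: B, D, J, K, L
Count = 5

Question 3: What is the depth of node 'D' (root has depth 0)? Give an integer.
Path from root to D: G -> H -> F -> L -> D
Depth = number of edges = 4

Answer: 4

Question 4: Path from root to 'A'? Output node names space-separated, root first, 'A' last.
Answer: G H A

Derivation:
Walk down from root: G -> H -> A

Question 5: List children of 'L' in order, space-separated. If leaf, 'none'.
Node L's children (from adjacency): D, J

Answer: D J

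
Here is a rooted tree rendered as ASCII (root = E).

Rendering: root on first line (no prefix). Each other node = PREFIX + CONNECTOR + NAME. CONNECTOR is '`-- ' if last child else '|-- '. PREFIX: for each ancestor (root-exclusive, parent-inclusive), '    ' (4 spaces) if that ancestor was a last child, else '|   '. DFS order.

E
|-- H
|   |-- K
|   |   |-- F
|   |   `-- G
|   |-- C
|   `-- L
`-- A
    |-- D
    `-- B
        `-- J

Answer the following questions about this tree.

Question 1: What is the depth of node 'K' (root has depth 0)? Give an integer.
Answer: 2

Derivation:
Path from root to K: E -> H -> K
Depth = number of edges = 2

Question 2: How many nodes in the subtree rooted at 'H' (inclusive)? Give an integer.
Answer: 6

Derivation:
Subtree rooted at H contains: C, F, G, H, K, L
Count = 6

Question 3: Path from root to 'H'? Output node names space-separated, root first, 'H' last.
Walk down from root: E -> H

Answer: E H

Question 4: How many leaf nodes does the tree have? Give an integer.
Leaves (nodes with no children): C, D, F, G, J, L

Answer: 6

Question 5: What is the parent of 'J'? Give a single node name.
Answer: B

Derivation:
Scan adjacency: J appears as child of B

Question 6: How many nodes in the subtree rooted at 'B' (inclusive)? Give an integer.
Answer: 2

Derivation:
Subtree rooted at B contains: B, J
Count = 2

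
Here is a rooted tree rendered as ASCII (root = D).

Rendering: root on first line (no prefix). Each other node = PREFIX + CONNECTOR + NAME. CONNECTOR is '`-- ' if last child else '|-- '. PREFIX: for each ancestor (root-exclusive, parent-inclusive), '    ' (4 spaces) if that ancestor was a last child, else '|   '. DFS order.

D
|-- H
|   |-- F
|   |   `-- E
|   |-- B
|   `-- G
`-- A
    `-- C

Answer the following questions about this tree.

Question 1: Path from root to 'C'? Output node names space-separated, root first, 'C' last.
Answer: D A C

Derivation:
Walk down from root: D -> A -> C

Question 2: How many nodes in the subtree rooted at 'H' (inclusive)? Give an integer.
Answer: 5

Derivation:
Subtree rooted at H contains: B, E, F, G, H
Count = 5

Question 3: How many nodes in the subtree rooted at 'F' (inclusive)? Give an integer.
Answer: 2

Derivation:
Subtree rooted at F contains: E, F
Count = 2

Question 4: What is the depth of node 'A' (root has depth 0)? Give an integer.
Path from root to A: D -> A
Depth = number of edges = 1

Answer: 1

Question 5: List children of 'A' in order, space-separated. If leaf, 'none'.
Node A's children (from adjacency): C

Answer: C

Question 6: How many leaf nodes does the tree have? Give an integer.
Answer: 4

Derivation:
Leaves (nodes with no children): B, C, E, G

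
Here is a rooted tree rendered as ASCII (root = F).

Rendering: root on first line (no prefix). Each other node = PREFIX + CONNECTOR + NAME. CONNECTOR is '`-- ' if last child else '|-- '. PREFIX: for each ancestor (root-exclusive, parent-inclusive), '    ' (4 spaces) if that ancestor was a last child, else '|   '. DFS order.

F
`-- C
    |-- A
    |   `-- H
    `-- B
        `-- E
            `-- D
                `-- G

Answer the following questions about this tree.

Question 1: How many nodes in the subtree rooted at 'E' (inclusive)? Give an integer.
Subtree rooted at E contains: D, E, G
Count = 3

Answer: 3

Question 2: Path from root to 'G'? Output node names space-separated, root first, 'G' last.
Walk down from root: F -> C -> B -> E -> D -> G

Answer: F C B E D G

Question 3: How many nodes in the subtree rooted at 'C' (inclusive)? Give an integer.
Subtree rooted at C contains: A, B, C, D, E, G, H
Count = 7

Answer: 7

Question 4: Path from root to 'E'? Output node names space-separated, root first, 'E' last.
Walk down from root: F -> C -> B -> E

Answer: F C B E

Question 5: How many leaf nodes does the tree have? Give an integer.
Answer: 2

Derivation:
Leaves (nodes with no children): G, H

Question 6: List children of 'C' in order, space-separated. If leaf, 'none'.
Node C's children (from adjacency): A, B

Answer: A B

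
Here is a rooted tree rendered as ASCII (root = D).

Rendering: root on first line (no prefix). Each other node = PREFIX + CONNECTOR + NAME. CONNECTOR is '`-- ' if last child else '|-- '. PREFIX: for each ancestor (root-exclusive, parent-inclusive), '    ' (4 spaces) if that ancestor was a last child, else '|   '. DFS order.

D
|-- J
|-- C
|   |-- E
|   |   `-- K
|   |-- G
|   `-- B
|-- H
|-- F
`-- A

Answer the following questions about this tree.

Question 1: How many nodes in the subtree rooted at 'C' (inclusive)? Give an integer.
Subtree rooted at C contains: B, C, E, G, K
Count = 5

Answer: 5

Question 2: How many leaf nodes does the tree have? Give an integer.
Leaves (nodes with no children): A, B, F, G, H, J, K

Answer: 7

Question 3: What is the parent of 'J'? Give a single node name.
Answer: D

Derivation:
Scan adjacency: J appears as child of D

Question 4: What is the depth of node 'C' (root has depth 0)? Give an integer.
Path from root to C: D -> C
Depth = number of edges = 1

Answer: 1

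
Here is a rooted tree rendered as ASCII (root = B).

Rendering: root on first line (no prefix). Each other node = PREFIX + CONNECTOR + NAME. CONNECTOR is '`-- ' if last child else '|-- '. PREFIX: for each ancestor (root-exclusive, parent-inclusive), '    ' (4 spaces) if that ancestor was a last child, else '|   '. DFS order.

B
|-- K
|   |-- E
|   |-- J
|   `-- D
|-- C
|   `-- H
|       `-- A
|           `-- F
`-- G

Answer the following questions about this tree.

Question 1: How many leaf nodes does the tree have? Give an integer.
Answer: 5

Derivation:
Leaves (nodes with no children): D, E, F, G, J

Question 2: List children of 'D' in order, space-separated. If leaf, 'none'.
Node D's children (from adjacency): (leaf)

Answer: none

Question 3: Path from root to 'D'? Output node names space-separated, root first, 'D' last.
Answer: B K D

Derivation:
Walk down from root: B -> K -> D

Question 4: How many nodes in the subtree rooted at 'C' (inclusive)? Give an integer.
Subtree rooted at C contains: A, C, F, H
Count = 4

Answer: 4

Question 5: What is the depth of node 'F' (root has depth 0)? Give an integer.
Path from root to F: B -> C -> H -> A -> F
Depth = number of edges = 4

Answer: 4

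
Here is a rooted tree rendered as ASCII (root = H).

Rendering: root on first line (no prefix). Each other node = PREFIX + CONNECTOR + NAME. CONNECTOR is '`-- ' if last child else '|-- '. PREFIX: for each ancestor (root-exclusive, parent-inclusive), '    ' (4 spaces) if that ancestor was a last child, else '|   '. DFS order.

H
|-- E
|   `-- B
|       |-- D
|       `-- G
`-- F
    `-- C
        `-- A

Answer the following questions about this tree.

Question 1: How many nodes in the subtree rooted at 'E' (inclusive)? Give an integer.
Answer: 4

Derivation:
Subtree rooted at E contains: B, D, E, G
Count = 4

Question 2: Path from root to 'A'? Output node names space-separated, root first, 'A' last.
Walk down from root: H -> F -> C -> A

Answer: H F C A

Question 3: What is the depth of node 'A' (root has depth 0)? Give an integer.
Answer: 3

Derivation:
Path from root to A: H -> F -> C -> A
Depth = number of edges = 3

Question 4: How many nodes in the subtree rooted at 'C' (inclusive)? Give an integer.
Answer: 2

Derivation:
Subtree rooted at C contains: A, C
Count = 2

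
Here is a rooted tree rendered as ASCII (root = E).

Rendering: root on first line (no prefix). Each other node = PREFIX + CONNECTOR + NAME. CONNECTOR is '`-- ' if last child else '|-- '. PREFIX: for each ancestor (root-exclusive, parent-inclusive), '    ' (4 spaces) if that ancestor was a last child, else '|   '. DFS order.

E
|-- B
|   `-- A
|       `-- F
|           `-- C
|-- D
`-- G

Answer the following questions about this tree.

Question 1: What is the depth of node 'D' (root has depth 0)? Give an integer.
Path from root to D: E -> D
Depth = number of edges = 1

Answer: 1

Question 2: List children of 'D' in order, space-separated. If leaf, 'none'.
Node D's children (from adjacency): (leaf)

Answer: none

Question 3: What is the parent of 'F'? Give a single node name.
Scan adjacency: F appears as child of A

Answer: A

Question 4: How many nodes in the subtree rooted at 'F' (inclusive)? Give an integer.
Answer: 2

Derivation:
Subtree rooted at F contains: C, F
Count = 2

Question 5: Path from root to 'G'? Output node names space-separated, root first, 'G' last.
Answer: E G

Derivation:
Walk down from root: E -> G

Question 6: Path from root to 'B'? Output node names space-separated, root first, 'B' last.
Answer: E B

Derivation:
Walk down from root: E -> B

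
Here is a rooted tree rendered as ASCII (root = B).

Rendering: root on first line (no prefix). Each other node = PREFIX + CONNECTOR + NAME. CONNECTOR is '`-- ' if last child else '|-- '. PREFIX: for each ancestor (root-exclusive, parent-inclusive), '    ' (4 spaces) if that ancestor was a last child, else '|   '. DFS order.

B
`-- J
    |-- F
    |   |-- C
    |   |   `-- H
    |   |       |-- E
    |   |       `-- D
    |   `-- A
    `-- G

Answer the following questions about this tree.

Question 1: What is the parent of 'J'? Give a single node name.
Answer: B

Derivation:
Scan adjacency: J appears as child of B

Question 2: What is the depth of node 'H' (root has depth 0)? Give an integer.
Path from root to H: B -> J -> F -> C -> H
Depth = number of edges = 4

Answer: 4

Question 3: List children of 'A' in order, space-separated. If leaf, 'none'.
Answer: none

Derivation:
Node A's children (from adjacency): (leaf)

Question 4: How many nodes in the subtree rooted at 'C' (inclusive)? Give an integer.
Answer: 4

Derivation:
Subtree rooted at C contains: C, D, E, H
Count = 4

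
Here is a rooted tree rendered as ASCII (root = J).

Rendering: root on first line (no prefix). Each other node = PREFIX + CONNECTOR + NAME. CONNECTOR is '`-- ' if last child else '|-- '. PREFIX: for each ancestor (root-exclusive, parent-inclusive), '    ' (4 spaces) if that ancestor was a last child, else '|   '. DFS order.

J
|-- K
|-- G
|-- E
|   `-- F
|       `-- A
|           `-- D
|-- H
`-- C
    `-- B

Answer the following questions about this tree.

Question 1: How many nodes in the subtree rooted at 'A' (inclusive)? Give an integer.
Subtree rooted at A contains: A, D
Count = 2

Answer: 2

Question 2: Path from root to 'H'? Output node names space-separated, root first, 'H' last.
Answer: J H

Derivation:
Walk down from root: J -> H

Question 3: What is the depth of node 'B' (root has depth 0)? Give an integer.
Path from root to B: J -> C -> B
Depth = number of edges = 2

Answer: 2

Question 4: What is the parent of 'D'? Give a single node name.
Scan adjacency: D appears as child of A

Answer: A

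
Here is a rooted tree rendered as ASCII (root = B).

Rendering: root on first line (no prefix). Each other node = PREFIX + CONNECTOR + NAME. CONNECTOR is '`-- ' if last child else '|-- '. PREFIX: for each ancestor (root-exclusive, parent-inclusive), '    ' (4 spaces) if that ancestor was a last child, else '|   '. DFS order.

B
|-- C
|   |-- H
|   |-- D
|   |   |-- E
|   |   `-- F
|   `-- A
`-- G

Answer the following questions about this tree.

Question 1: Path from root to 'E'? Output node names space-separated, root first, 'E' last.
Answer: B C D E

Derivation:
Walk down from root: B -> C -> D -> E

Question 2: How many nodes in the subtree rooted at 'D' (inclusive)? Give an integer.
Answer: 3

Derivation:
Subtree rooted at D contains: D, E, F
Count = 3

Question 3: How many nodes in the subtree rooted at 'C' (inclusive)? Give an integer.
Subtree rooted at C contains: A, C, D, E, F, H
Count = 6

Answer: 6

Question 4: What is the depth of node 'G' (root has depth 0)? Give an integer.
Path from root to G: B -> G
Depth = number of edges = 1

Answer: 1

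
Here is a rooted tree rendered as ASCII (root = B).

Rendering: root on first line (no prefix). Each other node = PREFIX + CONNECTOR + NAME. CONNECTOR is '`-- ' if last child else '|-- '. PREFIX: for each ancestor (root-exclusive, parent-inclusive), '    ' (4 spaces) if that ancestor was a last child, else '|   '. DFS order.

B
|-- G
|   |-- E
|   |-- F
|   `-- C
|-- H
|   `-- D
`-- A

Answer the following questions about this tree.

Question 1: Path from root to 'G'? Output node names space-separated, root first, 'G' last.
Walk down from root: B -> G

Answer: B G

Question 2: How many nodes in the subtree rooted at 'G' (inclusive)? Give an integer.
Answer: 4

Derivation:
Subtree rooted at G contains: C, E, F, G
Count = 4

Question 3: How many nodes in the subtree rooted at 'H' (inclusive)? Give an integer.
Answer: 2

Derivation:
Subtree rooted at H contains: D, H
Count = 2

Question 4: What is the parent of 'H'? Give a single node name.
Scan adjacency: H appears as child of B

Answer: B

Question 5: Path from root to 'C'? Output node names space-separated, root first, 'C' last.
Walk down from root: B -> G -> C

Answer: B G C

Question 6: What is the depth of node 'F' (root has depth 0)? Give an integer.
Path from root to F: B -> G -> F
Depth = number of edges = 2

Answer: 2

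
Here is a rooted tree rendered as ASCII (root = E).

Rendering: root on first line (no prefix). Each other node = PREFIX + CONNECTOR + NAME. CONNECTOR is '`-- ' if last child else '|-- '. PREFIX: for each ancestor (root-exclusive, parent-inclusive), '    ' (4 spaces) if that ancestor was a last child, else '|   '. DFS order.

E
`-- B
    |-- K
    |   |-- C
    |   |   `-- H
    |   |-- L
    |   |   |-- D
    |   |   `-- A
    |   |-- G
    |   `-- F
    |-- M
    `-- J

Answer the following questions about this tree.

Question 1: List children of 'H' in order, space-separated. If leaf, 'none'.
Node H's children (from adjacency): (leaf)

Answer: none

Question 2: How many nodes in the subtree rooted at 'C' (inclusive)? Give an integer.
Subtree rooted at C contains: C, H
Count = 2

Answer: 2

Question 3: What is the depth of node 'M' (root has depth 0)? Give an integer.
Answer: 2

Derivation:
Path from root to M: E -> B -> M
Depth = number of edges = 2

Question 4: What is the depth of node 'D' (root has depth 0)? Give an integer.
Path from root to D: E -> B -> K -> L -> D
Depth = number of edges = 4

Answer: 4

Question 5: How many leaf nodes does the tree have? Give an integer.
Leaves (nodes with no children): A, D, F, G, H, J, M

Answer: 7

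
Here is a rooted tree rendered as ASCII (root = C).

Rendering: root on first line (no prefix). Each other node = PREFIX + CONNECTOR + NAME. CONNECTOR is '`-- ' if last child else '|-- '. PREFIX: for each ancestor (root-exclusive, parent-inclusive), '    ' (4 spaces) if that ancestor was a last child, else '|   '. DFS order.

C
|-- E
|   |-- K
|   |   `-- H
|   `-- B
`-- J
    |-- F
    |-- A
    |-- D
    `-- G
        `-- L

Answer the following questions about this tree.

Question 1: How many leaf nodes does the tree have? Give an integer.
Answer: 6

Derivation:
Leaves (nodes with no children): A, B, D, F, H, L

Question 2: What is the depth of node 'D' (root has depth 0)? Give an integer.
Answer: 2

Derivation:
Path from root to D: C -> J -> D
Depth = number of edges = 2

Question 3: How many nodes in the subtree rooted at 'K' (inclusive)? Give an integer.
Answer: 2

Derivation:
Subtree rooted at K contains: H, K
Count = 2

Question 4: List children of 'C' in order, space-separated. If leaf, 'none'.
Answer: E J

Derivation:
Node C's children (from adjacency): E, J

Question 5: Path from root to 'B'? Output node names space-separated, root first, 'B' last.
Walk down from root: C -> E -> B

Answer: C E B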